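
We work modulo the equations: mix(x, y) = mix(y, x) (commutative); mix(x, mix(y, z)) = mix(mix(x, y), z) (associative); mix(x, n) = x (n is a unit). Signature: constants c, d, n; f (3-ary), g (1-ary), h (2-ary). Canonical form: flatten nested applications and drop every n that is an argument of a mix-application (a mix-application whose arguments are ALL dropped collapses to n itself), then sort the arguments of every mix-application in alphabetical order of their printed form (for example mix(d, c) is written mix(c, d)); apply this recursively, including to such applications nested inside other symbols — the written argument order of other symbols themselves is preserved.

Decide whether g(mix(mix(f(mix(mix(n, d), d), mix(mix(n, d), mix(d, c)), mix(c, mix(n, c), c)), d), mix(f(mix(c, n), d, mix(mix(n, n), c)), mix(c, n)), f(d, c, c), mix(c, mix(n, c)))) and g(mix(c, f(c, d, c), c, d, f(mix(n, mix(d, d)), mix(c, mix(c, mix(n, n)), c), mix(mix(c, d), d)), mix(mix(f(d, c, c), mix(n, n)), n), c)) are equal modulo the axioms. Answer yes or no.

Left:  g(mix(mix(f(mix(mix(n, d), d), mix(mix(n, d), mix(d, c)), mix(c, mix(n, c), c)), d), mix(f(mix(c, n), d, mix(mix(n, n), c)), mix(c, n)), f(d, c, c), mix(c, mix(n, c))))
  Focus inside:  mix(mix(f(mix(mix(n, d), d), mix(mix(n, d), mix(d, c)), mix(c, mix(n, c), c)), d), mix(f(mix(c, n), d, mix(mix(n, n), c)), mix(c, n)), f(d, c, c), mix(c, mix(n, c)))
  Merge nested applications:  mix(f(mix(mix(n, d), d), mix(mix(n, d), mix(d, c)), mix(c, mix(n, c), c)), d, f(mix(c, n), d, mix(mix(n, n), c)), c, n, f(d, c, c), c, n, c)
  Inside:  f(mix(mix(n, d), d), mix(mix(n, d), mix(d, c)), mix(c, mix(n, c), c))  →  f(mix(d, d), mix(c, d, d), mix(c, c, c))
  Inside:  f(mix(c, n), d, mix(mix(n, n), c))  →  f(c, d, c)
  Unit:  drop n (×2)
  Sort arguments:  mix(c, c, c, d, f(c, d, c), f(d, c, c), f(mix(d, d), mix(c, d, d), mix(c, c, c)))
  Put back:  g(mix(c, c, c, d, f(c, d, c), f(d, c, c), f(mix(d, d), mix(c, d, d), mix(c, c, c))))
Right:  g(mix(c, f(c, d, c), c, d, f(mix(n, mix(d, d)), mix(c, mix(c, mix(n, n)), c), mix(mix(c, d), d)), mix(mix(f(d, c, c), mix(n, n)), n), c))
  Descend into:  mix(c, f(c, d, c), c, d, f(mix(n, mix(d, d)), mix(c, mix(c, mix(n, n)), c), mix(mix(c, d), d)), mix(mix(f(d, c, c), mix(n, n)), n), c)
  Flatten:  mix(c, f(c, d, c), c, d, f(mix(n, mix(d, d)), mix(c, mix(c, mix(n, n)), c), mix(mix(c, d), d)), f(d, c, c), n, n, n, c)
  Simplify inside:  f(mix(n, mix(d, d)), mix(c, mix(c, mix(n, n)), c), mix(mix(c, d), d))  →  f(mix(d, d), mix(c, c, c), mix(c, d, d))
  Units out:  drop n (×3)
  Order the arguments:  mix(c, c, c, d, f(c, d, c), f(d, c, c), f(mix(d, d), mix(c, c, c), mix(c, d, d)))
  Put back:  g(mix(c, c, c, d, f(c, d, c), f(d, c, c), f(mix(d, d), mix(c, c, c), mix(c, d, d))))

Answer: no — g(mix(c, c, c, d, f(c, d, c), f(d, c, c), f(mix(d, d), mix(c, d, d), mix(c, c, c)))) vs g(mix(c, c, c, d, f(c, d, c), f(d, c, c), f(mix(d, d), mix(c, c, c), mix(c, d, d))))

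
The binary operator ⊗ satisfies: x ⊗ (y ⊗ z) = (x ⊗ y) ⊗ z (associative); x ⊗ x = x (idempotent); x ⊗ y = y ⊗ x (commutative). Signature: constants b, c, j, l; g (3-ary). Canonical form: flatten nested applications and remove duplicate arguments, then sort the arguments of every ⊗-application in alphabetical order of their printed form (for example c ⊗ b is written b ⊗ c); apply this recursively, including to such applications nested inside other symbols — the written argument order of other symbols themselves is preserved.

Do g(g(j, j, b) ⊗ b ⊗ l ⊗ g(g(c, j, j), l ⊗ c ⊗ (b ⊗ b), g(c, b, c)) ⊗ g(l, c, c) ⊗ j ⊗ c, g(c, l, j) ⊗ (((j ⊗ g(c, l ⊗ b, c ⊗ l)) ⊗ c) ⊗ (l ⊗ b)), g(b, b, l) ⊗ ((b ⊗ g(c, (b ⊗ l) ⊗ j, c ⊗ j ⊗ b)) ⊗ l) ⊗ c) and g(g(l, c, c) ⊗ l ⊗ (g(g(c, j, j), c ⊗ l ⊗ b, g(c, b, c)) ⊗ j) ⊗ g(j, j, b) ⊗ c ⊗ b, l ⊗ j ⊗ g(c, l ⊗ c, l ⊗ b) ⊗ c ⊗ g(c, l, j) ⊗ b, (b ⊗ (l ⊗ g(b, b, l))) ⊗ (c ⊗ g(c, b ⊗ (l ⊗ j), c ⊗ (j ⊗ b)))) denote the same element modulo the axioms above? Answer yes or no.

Answer: no — g(b ⊗ c ⊗ g(g(c, j, j), b ⊗ c ⊗ l, g(c, b, c)) ⊗ g(j, j, b) ⊗ g(l, c, c) ⊗ j ⊗ l, b ⊗ c ⊗ g(c, b ⊗ l, c ⊗ l) ⊗ g(c, l, j) ⊗ j ⊗ l, b ⊗ c ⊗ g(b, b, l) ⊗ g(c, b ⊗ j ⊗ l, b ⊗ c ⊗ j) ⊗ l) vs g(b ⊗ c ⊗ g(g(c, j, j), b ⊗ c ⊗ l, g(c, b, c)) ⊗ g(j, j, b) ⊗ g(l, c, c) ⊗ j ⊗ l, b ⊗ c ⊗ g(c, c ⊗ l, b ⊗ l) ⊗ g(c, l, j) ⊗ j ⊗ l, b ⊗ c ⊗ g(b, b, l) ⊗ g(c, b ⊗ j ⊗ l, b ⊗ c ⊗ j) ⊗ l)

Derivation:
Left:  g(g(j, j, b) ⊗ b ⊗ l ⊗ g(g(c, j, j), l ⊗ c ⊗ (b ⊗ b), g(c, b, c)) ⊗ g(l, c, c) ⊗ j ⊗ c, g(c, l, j) ⊗ (((j ⊗ g(c, l ⊗ b, c ⊗ l)) ⊗ c) ⊗ (l ⊗ b)), g(b, b, l) ⊗ ((b ⊗ g(c, (b ⊗ l) ⊗ j, c ⊗ j ⊗ b)) ⊗ l) ⊗ c)
  Descend into:  g(j, j, b) ⊗ b ⊗ l ⊗ g(g(c, j, j), l ⊗ c ⊗ (b ⊗ b), g(c, b, c)) ⊗ g(l, c, c) ⊗ j ⊗ c
  Canonicalize subterm:  g(g(c, j, j), l ⊗ c ⊗ (b ⊗ b), g(c, b, c))  →  g(g(c, j, j), b ⊗ c ⊗ l, g(c, b, c))
  Sort arguments:  b ⊗ c ⊗ g(g(c, j, j), b ⊗ c ⊗ l, g(c, b, c)) ⊗ g(j, j, b) ⊗ g(l, c, c) ⊗ j ⊗ l
  Rebuild:  g(b ⊗ c ⊗ g(g(c, j, j), b ⊗ c ⊗ l, g(c, b, c)) ⊗ g(j, j, b) ⊗ g(l, c, c) ⊗ j ⊗ l, b ⊗ c ⊗ g(c, b ⊗ l, c ⊗ l) ⊗ g(c, l, j) ⊗ j ⊗ l, b ⊗ c ⊗ g(b, b, l) ⊗ g(c, b ⊗ j ⊗ l, b ⊗ c ⊗ j) ⊗ l)
Right:  g(g(l, c, c) ⊗ l ⊗ (g(g(c, j, j), c ⊗ l ⊗ b, g(c, b, c)) ⊗ j) ⊗ g(j, j, b) ⊗ c ⊗ b, l ⊗ j ⊗ g(c, l ⊗ c, l ⊗ b) ⊗ c ⊗ g(c, l, j) ⊗ b, (b ⊗ (l ⊗ g(b, b, l))) ⊗ (c ⊗ g(c, b ⊗ (l ⊗ j), c ⊗ (j ⊗ b))))
  Work inside:  g(l, c, c) ⊗ l ⊗ (g(g(c, j, j), c ⊗ l ⊗ b, g(c, b, c)) ⊗ j) ⊗ g(j, j, b) ⊗ c ⊗ b
  Merge nested applications:  g(l, c, c) ⊗ l ⊗ g(g(c, j, j), c ⊗ l ⊗ b, g(c, b, c)) ⊗ j ⊗ g(j, j, b) ⊗ c ⊗ b
  Canonicalize subterm:  g(g(c, j, j), c ⊗ l ⊗ b, g(c, b, c))  →  g(g(c, j, j), b ⊗ c ⊗ l, g(c, b, c))
  Order the arguments:  b ⊗ c ⊗ g(g(c, j, j), b ⊗ c ⊗ l, g(c, b, c)) ⊗ g(j, j, b) ⊗ g(l, c, c) ⊗ j ⊗ l
  Reassemble:  g(b ⊗ c ⊗ g(g(c, j, j), b ⊗ c ⊗ l, g(c, b, c)) ⊗ g(j, j, b) ⊗ g(l, c, c) ⊗ j ⊗ l, b ⊗ c ⊗ g(c, c ⊗ l, b ⊗ l) ⊗ g(c, l, j) ⊗ j ⊗ l, b ⊗ c ⊗ g(b, b, l) ⊗ g(c, b ⊗ j ⊗ l, b ⊗ c ⊗ j) ⊗ l)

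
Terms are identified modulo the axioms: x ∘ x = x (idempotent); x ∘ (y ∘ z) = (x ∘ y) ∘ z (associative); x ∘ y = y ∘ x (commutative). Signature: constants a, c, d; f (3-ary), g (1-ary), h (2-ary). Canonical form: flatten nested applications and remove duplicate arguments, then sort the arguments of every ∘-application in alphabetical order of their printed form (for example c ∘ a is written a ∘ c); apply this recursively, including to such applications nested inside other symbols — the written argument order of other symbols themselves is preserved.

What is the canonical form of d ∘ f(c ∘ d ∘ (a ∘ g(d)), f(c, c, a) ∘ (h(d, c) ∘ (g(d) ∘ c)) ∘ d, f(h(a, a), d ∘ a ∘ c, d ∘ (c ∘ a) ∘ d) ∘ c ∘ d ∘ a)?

Answer: d ∘ f(a ∘ c ∘ d ∘ g(d), c ∘ d ∘ f(c, c, a) ∘ g(d) ∘ h(d, c), a ∘ c ∘ d ∘ f(h(a, a), a ∘ c ∘ d, a ∘ c ∘ d))

Derivation:
Canonicalize subterm:  f(c ∘ d ∘ (a ∘ g(d)), f(c, c, a) ∘ (h(d, c) ∘ (g(d) ∘ c)) ∘ d, f(h(a, a), d ∘ a ∘ c, d ∘ (c ∘ a) ∘ d) ∘ c ∘ d ∘ a)  →  f(a ∘ c ∘ d ∘ g(d), c ∘ d ∘ f(c, c, a) ∘ g(d) ∘ h(d, c), a ∘ c ∘ d ∘ f(h(a, a), a ∘ c ∘ d, a ∘ c ∘ d))
Sort arguments:  d ∘ f(a ∘ c ∘ d ∘ g(d), c ∘ d ∘ f(c, c, a) ∘ g(d) ∘ h(d, c), a ∘ c ∘ d ∘ f(h(a, a), a ∘ c ∘ d, a ∘ c ∘ d))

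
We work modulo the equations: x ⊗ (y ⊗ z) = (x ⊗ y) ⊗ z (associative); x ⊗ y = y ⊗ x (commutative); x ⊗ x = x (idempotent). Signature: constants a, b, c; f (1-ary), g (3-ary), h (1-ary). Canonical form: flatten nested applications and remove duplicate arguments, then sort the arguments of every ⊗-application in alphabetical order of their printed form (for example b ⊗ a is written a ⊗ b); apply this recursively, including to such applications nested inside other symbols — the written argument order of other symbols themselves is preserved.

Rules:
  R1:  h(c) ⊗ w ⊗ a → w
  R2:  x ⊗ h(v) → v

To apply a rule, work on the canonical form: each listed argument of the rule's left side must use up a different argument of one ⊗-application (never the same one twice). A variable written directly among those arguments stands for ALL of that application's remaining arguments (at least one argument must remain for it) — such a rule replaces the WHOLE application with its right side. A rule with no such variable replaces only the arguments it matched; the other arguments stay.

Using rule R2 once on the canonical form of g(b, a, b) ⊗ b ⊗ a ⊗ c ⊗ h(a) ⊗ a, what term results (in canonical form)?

Canonical form:  a ⊗ b ⊗ c ⊗ g(b, a, b) ⊗ h(a)
Apply R2:  consuming h(a);  v := a, x := a ⊗ b ⊗ c ⊗ g(b, a, b)
The variable takes the whole remainder — replace the entire application.
Giving:  a

Answer: a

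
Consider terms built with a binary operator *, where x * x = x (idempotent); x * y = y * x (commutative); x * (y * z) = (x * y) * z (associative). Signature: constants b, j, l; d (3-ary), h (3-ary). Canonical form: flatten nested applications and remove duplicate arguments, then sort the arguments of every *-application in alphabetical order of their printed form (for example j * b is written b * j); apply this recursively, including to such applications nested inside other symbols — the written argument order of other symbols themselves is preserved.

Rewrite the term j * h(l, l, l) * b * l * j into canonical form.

Drop duplicates:  drop duplicate j
Sort arguments:  b * h(l, l, l) * j * l

Answer: b * h(l, l, l) * j * l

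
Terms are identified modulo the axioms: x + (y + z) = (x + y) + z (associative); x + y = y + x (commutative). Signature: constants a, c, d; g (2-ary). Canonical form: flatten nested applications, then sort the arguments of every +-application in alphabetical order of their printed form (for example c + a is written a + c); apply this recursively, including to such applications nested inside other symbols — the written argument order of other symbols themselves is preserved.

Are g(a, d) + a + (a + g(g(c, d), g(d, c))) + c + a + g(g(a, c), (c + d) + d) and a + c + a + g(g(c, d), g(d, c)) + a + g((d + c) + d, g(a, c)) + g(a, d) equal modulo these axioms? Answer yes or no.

Answer: no — a + a + a + c + g(a, d) + g(g(a, c), c + d + d) + g(g(c, d), g(d, c)) vs a + a + a + c + g(a, d) + g(c + d + d, g(a, c)) + g(g(c, d), g(d, c))

Derivation:
Left:  g(a, d) + a + (a + g(g(c, d), g(d, c))) + c + a + g(g(a, c), (c + d) + d)
  Merge nested applications:  g(a, d) + a + a + g(g(c, d), g(d, c)) + c + a + g(g(a, c), (c + d) + d)
  Canonicalize subterm:  g(g(a, c), (c + d) + d)  →  g(g(a, c), c + d + d)
  Sort:  a + a + a + c + g(a, d) + g(g(a, c), c + d + d) + g(g(c, d), g(d, c))
Right:  a + c + a + g(g(c, d), g(d, c)) + a + g((d + c) + d, g(a, c)) + g(a, d)
  Canonicalize subterm:  g((d + c) + d, g(a, c))  →  g(c + d + d, g(a, c))
  Sort arguments:  a + a + a + c + g(a, d) + g(c + d + d, g(a, c)) + g(g(c, d), g(d, c))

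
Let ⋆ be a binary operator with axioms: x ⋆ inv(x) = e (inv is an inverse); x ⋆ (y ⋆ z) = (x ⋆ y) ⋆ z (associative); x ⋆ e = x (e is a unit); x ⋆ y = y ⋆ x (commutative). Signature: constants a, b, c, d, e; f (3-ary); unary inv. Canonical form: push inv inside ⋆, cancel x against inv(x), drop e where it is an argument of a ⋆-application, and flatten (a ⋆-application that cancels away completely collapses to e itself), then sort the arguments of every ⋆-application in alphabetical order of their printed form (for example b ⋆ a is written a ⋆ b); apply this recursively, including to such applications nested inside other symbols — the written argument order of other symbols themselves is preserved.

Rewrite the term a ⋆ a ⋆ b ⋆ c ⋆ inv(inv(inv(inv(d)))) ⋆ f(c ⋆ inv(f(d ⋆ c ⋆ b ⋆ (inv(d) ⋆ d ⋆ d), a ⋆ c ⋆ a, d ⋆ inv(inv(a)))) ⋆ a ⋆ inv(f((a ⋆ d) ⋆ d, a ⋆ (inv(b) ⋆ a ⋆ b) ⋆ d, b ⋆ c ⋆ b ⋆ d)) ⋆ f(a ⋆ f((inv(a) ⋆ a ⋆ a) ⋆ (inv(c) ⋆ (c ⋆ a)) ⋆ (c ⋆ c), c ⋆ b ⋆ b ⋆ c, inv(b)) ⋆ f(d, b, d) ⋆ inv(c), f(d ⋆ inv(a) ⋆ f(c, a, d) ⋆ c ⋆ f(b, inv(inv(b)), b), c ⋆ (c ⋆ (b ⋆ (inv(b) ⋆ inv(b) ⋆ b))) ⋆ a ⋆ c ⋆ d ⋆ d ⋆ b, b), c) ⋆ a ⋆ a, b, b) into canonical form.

Push inv inside:  distribute inv over ⋆ and collapse double inv
Collect:  a ⋆ a ⋆ b ⋆ c ⋆ d ⋆ f(a ⋆ a ⋆ a ⋆ c ⋆ f(a ⋆ f(a ⋆ a ⋆ c ⋆ c, b ⋆ b ⋆ c ⋆ c, inv(b)) ⋆ f(d, b, d) ⋆ inv(c), f(c ⋆ d ⋆ f(b, b, b) ⋆ f(c, a, d) ⋆ inv(a), a ⋆ b ⋆ c ⋆ c ⋆ c ⋆ d ⋆ d, b), c) ⋆ inv(f(a ⋆ d ⋆ d, a ⋆ a ⋆ d, b ⋆ b ⋆ c ⋆ d)) ⋆ inv(f(b ⋆ c ⋆ d ⋆ d, a ⋆ a ⋆ c, a ⋆ d)), b, b)

Answer: a ⋆ a ⋆ b ⋆ c ⋆ d ⋆ f(a ⋆ a ⋆ a ⋆ c ⋆ f(a ⋆ f(a ⋆ a ⋆ c ⋆ c, b ⋆ b ⋆ c ⋆ c, inv(b)) ⋆ f(d, b, d) ⋆ inv(c), f(c ⋆ d ⋆ f(b, b, b) ⋆ f(c, a, d) ⋆ inv(a), a ⋆ b ⋆ c ⋆ c ⋆ c ⋆ d ⋆ d, b), c) ⋆ inv(f(a ⋆ d ⋆ d, a ⋆ a ⋆ d, b ⋆ b ⋆ c ⋆ d)) ⋆ inv(f(b ⋆ c ⋆ d ⋆ d, a ⋆ a ⋆ c, a ⋆ d)), b, b)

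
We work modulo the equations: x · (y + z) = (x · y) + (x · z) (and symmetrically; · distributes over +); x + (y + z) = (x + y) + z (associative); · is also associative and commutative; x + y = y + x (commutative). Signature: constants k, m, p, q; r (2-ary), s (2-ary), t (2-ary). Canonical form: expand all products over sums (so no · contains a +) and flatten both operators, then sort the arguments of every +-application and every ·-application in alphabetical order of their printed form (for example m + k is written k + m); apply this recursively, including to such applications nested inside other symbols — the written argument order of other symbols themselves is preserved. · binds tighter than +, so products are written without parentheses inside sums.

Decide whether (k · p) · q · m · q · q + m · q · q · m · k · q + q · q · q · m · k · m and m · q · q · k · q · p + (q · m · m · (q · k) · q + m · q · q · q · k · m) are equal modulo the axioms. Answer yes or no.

Left:  (k · p) · q · m · q · q + m · q · q · m · k · q + q · q · q · m · k · m
  Flatten:  k · m · p · q · q · q + k · m · m · q · q · q + k · m · m · q · q · q
  Sort arguments:  k · m · m · q · q · q + k · m · m · q · q · q + k · m · p · q · q · q
Right:  m · q · q · k · q · p + (q · m · m · (q · k) · q + m · q · q · q · k · m)
  Flatten:  k · m · p · q · q · q + k · m · m · q · q · q + k · m · m · q · q · q
  Order the arguments:  k · m · m · q · q · q + k · m · m · q · q · q + k · m · p · q · q · q

Answer: yes — both canonical forms are k · m · m · q · q · q + k · m · m · q · q · q + k · m · p · q · q · q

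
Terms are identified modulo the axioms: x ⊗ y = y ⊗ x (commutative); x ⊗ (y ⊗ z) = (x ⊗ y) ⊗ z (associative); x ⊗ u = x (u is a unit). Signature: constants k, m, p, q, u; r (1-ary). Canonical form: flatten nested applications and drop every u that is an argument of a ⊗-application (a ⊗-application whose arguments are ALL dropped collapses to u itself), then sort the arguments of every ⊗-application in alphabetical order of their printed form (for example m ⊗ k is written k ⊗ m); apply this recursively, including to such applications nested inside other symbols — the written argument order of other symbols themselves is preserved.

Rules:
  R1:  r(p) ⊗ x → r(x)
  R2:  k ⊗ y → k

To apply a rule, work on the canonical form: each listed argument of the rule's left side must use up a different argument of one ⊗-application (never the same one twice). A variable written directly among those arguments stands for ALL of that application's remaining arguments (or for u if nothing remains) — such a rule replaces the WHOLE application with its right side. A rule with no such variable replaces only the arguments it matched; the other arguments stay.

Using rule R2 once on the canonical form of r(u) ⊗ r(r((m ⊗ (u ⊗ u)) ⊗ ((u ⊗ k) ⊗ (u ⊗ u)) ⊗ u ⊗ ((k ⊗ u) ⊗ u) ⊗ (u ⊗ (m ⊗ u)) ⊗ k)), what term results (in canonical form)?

Answer: r(r(k)) ⊗ r(u)

Derivation:
Canonical form:  r(r(k ⊗ k ⊗ k ⊗ m ⊗ m)) ⊗ r(u)
Apply R2:  consuming k;  y := k ⊗ k ⊗ m ⊗ m
The extension variable absorbs all remaining arguments, so the whole application is rewritten.
Result:  r(r(k)) ⊗ r(u)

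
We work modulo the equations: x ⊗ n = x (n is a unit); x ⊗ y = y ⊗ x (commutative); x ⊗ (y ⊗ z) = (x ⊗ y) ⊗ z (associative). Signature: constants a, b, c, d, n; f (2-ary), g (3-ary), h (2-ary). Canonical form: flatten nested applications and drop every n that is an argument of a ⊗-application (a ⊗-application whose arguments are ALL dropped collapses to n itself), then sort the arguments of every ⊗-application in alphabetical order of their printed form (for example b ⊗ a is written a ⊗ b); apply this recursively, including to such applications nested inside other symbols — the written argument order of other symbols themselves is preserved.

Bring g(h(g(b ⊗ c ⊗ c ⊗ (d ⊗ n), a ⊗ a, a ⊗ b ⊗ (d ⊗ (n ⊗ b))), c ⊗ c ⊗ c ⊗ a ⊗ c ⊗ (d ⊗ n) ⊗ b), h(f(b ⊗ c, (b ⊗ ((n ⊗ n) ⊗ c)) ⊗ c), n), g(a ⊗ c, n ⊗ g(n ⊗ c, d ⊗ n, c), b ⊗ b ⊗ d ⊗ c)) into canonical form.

Answer: g(h(g(b ⊗ c ⊗ c ⊗ d, a ⊗ a, a ⊗ b ⊗ b ⊗ d), a ⊗ b ⊗ c ⊗ c ⊗ c ⊗ c ⊗ d), h(f(b ⊗ c, b ⊗ c ⊗ c), n), g(a ⊗ c, g(c, d, c), b ⊗ b ⊗ c ⊗ d))

Derivation:
Work inside:  n ⊗ g(n ⊗ c, d ⊗ n, c)
Simplify inside:  g(n ⊗ c, d ⊗ n, c)  →  g(c, d, c)
Unit:  drop n
Order the arguments:  g(c, d, c)
Rebuild:  g(h(g(b ⊗ c ⊗ c ⊗ d, a ⊗ a, a ⊗ b ⊗ b ⊗ d), a ⊗ b ⊗ c ⊗ c ⊗ c ⊗ c ⊗ d), h(f(b ⊗ c, b ⊗ c ⊗ c), n), g(a ⊗ c, g(c, d, c), b ⊗ b ⊗ c ⊗ d))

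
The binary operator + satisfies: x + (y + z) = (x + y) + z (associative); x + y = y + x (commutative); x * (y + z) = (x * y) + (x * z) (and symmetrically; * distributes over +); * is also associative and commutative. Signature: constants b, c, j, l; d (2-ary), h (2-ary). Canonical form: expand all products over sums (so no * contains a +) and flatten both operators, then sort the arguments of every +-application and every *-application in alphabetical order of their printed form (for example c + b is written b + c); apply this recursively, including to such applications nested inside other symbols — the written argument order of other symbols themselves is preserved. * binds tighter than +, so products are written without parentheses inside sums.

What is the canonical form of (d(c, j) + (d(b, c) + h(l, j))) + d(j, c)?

Un-nest:  d(c, j) + d(b, c) + h(l, j) + d(j, c)
Order the arguments:  d(b, c) + d(c, j) + d(j, c) + h(l, j)

Answer: d(b, c) + d(c, j) + d(j, c) + h(l, j)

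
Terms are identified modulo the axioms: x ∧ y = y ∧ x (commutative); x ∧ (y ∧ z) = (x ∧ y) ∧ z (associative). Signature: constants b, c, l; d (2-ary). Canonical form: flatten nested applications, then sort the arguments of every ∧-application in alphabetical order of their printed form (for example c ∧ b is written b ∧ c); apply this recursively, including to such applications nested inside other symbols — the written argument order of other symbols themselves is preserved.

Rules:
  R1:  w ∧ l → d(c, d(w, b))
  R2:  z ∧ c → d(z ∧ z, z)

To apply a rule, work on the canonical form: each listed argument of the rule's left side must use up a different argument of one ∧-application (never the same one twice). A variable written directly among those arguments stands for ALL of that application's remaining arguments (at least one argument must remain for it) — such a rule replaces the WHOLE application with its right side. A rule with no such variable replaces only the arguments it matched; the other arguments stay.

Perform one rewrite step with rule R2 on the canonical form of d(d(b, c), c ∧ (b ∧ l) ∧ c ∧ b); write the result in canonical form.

Canonical form:  d(d(b, c), b ∧ b ∧ c ∧ c ∧ l)
R2 matches:  uses c;  z := b ∧ b ∧ c ∧ l
Every leftover argument binds to the variable; the entire application is replaced.
Result:  d(d(b, c), d(b ∧ b ∧ b ∧ b ∧ c ∧ c ∧ l ∧ l, b ∧ b ∧ c ∧ l))

Answer: d(d(b, c), d(b ∧ b ∧ b ∧ b ∧ c ∧ c ∧ l ∧ l, b ∧ b ∧ c ∧ l))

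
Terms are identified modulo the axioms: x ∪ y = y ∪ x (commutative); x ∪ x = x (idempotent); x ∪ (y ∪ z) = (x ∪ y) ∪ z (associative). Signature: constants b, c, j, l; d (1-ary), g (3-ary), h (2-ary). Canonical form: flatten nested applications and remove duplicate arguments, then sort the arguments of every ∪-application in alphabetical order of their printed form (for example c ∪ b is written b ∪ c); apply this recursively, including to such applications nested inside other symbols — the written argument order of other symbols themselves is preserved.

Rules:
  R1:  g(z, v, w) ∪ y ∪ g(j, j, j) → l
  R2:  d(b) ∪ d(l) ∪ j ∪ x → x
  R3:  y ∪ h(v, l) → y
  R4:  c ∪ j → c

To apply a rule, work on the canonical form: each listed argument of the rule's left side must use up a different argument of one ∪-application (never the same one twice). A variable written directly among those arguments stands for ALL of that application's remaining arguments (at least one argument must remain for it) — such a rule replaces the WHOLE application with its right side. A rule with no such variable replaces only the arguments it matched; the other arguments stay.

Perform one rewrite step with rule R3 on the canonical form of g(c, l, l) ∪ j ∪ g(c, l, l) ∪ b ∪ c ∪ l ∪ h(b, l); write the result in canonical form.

Answer: b ∪ c ∪ g(c, l, l) ∪ j ∪ l

Derivation:
Canonical form:  b ∪ c ∪ g(c, l, l) ∪ h(b, l) ∪ j ∪ l
Match R3:  consume h(b, l);  v := b, y := b ∪ c ∪ g(c, l, l) ∪ j ∪ l
The extension variable absorbs all remaining arguments, so the whole application is rewritten.
Giving:  b ∪ c ∪ g(c, l, l) ∪ j ∪ l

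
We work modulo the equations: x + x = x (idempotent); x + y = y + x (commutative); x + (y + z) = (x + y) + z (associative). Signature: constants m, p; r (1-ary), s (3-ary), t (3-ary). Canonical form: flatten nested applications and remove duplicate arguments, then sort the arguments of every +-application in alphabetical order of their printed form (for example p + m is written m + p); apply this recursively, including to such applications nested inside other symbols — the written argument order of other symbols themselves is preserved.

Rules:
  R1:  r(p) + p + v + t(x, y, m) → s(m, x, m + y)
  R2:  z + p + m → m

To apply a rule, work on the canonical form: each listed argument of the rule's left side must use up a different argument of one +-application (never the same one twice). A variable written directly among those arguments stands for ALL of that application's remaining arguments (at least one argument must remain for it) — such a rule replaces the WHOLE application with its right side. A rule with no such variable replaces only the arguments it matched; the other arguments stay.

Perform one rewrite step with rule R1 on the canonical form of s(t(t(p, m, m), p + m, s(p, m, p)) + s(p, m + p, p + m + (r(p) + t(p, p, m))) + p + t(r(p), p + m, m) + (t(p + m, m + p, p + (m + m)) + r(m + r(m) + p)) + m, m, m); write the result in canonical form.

Answer: s(m + p + r(m + p + r(m)) + s(p, m + p, s(m, p, m + p)) + t(m + p, m + p, m + p) + t(r(p), m + p, m) + t(t(p, m, m), m + p, s(p, m, p)), m, m)

Derivation:
Canonical form:  s(m + p + r(m + p + r(m)) + s(p, m + p, m + p + r(p) + t(p, p, m)) + t(m + p, m + p, m + p) + t(r(p), m + p, m) + t(t(p, m, m), m + p, s(p, m, p)), m, m)
Apply R1:  consuming p, r(p), t(p, p, m);  v := m, x := p, y := p
The extension variable absorbs all remaining arguments, so the whole application is rewritten.
Giving:  s(m + p + r(m + p + r(m)) + s(p, m + p, s(m, p, m + p)) + t(m + p, m + p, m + p) + t(r(p), m + p, m) + t(t(p, m, m), m + p, s(p, m, p)), m, m)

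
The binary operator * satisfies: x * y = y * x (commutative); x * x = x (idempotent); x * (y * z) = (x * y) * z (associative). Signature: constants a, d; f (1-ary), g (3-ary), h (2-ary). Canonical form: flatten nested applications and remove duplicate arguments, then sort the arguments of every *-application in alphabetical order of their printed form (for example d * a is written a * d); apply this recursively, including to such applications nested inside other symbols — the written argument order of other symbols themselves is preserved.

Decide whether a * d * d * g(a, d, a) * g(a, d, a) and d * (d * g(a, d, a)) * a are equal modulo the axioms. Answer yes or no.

Left:  a * d * d * g(a, d, a) * g(a, d, a)
  Deduplicate:  drop duplicate d, g(a, d, a)
  Sort:  a * d * g(a, d, a)
Right:  d * (d * g(a, d, a)) * a
  Merge nested applications:  d * d * g(a, d, a) * a
  Idempotence:  drop duplicate d
  Sort arguments:  a * d * g(a, d, a)

Answer: yes — both canonical forms are a * d * g(a, d, a)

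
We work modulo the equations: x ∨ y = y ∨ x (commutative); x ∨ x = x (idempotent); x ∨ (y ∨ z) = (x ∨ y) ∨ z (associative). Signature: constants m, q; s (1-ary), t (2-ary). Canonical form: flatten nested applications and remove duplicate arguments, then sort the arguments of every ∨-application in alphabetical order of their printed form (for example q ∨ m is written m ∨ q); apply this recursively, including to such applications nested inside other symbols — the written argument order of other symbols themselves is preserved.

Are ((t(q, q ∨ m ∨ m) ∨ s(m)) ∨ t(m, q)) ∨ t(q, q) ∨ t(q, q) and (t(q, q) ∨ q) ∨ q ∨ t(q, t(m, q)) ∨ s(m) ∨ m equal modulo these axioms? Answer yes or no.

Left:  ((t(q, q ∨ m ∨ m) ∨ s(m)) ∨ t(m, q)) ∨ t(q, q) ∨ t(q, q)
  Merge nested applications:  t(q, q ∨ m ∨ m) ∨ s(m) ∨ t(m, q) ∨ t(q, q) ∨ t(q, q)
  Canonicalize subterm:  t(q, q ∨ m ∨ m)  →  t(q, m ∨ q)
  Drop duplicates:  drop duplicate t(q, q)
  Order the arguments:  s(m) ∨ t(m, q) ∨ t(q, m ∨ q) ∨ t(q, q)
Right:  (t(q, q) ∨ q) ∨ q ∨ t(q, t(m, q)) ∨ s(m) ∨ m
  Flatten:  t(q, q) ∨ q ∨ q ∨ t(q, t(m, q)) ∨ s(m) ∨ m
  Deduplicate:  drop duplicate q
  Sort:  m ∨ q ∨ s(m) ∨ t(q, q) ∨ t(q, t(m, q))

Answer: no — s(m) ∨ t(m, q) ∨ t(q, m ∨ q) ∨ t(q, q) vs m ∨ q ∨ s(m) ∨ t(q, q) ∨ t(q, t(m, q))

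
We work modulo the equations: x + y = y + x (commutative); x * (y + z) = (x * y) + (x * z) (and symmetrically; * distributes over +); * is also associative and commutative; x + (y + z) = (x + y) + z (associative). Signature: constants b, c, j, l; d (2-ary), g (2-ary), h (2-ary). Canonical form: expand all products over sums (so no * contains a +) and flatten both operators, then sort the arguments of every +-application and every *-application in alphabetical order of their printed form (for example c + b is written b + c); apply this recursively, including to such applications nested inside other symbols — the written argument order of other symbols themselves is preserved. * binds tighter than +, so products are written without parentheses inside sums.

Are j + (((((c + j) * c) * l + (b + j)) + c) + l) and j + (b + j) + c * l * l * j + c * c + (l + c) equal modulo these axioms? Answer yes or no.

Answer: no — b + c + c * c * l + c * j * l + j + j + l vs b + c + c * c + c * j * l * l + j + j + l

Derivation:
Left:  j + (((((c + j) * c) * l + (b + j)) + c) + l)
  Expand:  j + c * c * l + c * j * l + b + j + c + l
  Order the arguments:  b + c + c * c * l + c * j * l + j + j + l
Right:  j + (b + j) + c * l * l * j + c * c + (l + c)
  Merge nested applications:  j + b + j + c * j * l * l + c * c + l + c
  Sort:  b + c + c * c + c * j * l * l + j + j + l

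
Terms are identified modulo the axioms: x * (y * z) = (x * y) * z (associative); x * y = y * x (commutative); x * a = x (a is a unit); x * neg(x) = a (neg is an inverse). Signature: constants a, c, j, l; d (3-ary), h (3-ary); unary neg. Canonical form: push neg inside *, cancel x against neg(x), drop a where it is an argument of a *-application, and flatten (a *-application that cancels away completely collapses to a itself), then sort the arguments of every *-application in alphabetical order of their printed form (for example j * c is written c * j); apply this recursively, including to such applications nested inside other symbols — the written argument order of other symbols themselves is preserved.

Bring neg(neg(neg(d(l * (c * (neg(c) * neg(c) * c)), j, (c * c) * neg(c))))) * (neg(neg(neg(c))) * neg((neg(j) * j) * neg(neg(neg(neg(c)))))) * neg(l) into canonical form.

Answer: neg(c) * neg(c) * neg(d(l, j, c)) * neg(l)

Derivation:
Push neg inside:  distribute neg over * and collapse double neg
Inverses cancel:  j cancels
Collect:  neg(d(l, j, c)) * neg(c) * neg(c) * neg(l)
Sort:  neg(c) * neg(c) * neg(d(l, j, c)) * neg(l)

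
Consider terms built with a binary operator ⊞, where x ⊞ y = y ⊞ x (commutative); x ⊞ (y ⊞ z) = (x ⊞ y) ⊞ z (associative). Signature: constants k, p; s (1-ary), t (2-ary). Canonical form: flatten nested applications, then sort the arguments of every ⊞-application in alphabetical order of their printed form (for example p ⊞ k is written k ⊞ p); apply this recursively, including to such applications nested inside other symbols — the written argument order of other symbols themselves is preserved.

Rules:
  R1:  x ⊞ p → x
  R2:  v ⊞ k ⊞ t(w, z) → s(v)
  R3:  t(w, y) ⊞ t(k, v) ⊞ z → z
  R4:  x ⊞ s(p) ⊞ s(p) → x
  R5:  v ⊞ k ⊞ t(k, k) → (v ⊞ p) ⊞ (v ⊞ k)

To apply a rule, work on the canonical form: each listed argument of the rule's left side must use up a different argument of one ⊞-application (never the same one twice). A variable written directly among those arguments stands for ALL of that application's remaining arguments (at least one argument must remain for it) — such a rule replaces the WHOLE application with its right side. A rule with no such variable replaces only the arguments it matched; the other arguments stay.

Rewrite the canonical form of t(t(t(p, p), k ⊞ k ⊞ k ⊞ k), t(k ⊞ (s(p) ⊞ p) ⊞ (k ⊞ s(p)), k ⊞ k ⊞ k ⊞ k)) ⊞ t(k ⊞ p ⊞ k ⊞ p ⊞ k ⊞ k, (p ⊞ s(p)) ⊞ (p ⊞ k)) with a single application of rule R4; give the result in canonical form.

Answer: t(k ⊞ k ⊞ k ⊞ k ⊞ p ⊞ p, k ⊞ p ⊞ p ⊞ s(p)) ⊞ t(t(t(p, p), k ⊞ k ⊞ k ⊞ k), t(k ⊞ k ⊞ p, k ⊞ k ⊞ k ⊞ k))

Derivation:
Canonical form:  t(k ⊞ k ⊞ k ⊞ k ⊞ p ⊞ p, k ⊞ p ⊞ p ⊞ s(p)) ⊞ t(t(t(p, p), k ⊞ k ⊞ k ⊞ k), t(k ⊞ k ⊞ p ⊞ s(p) ⊞ s(p), k ⊞ k ⊞ k ⊞ k))
Apply R4:  consuming s(p), s(p);  x := k ⊞ k ⊞ p
Every leftover argument binds to the variable; the entire application is replaced.
Result:  t(k ⊞ k ⊞ k ⊞ k ⊞ p ⊞ p, k ⊞ p ⊞ p ⊞ s(p)) ⊞ t(t(t(p, p), k ⊞ k ⊞ k ⊞ k), t(k ⊞ k ⊞ p, k ⊞ k ⊞ k ⊞ k))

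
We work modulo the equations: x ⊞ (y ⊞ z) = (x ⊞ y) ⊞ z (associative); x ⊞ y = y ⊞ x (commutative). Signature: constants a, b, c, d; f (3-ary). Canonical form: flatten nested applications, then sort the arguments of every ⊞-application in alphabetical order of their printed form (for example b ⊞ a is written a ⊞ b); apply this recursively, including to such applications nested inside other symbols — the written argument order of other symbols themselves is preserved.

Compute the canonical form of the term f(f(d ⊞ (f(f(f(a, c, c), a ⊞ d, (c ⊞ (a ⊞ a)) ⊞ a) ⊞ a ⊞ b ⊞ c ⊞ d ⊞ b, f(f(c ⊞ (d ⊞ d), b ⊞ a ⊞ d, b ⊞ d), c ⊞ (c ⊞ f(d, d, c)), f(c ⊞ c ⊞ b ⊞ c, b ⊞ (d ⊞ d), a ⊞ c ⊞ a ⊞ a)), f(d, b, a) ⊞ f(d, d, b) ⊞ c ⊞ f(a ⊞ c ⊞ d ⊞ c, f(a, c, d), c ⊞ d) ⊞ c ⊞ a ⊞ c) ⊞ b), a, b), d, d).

Work inside:  d ⊞ (f(f(f(a, c, c), a ⊞ d, (c ⊞ (a ⊞ a)) ⊞ a) ⊞ a ⊞ b ⊞ c ⊞ d ⊞ b, f(f(c ⊞ (d ⊞ d), b ⊞ a ⊞ d, b ⊞ d), c ⊞ (c ⊞ f(d, d, c)), f(c ⊞ c ⊞ b ⊞ c, b ⊞ (d ⊞ d), a ⊞ c ⊞ a ⊞ a)), f(d, b, a) ⊞ f(d, d, b) ⊞ c ⊞ f(a ⊞ c ⊞ d ⊞ c, f(a, c, d), c ⊞ d) ⊞ c ⊞ a ⊞ c) ⊞ b)
Merge nested applications:  d ⊞ f(f(f(a, c, c), a ⊞ d, (c ⊞ (a ⊞ a)) ⊞ a) ⊞ a ⊞ b ⊞ c ⊞ d ⊞ b, f(f(c ⊞ (d ⊞ d), b ⊞ a ⊞ d, b ⊞ d), c ⊞ (c ⊞ f(d, d, c)), f(c ⊞ c ⊞ b ⊞ c, b ⊞ (d ⊞ d), a ⊞ c ⊞ a ⊞ a)), f(d, b, a) ⊞ f(d, d, b) ⊞ c ⊞ f(a ⊞ c ⊞ d ⊞ c, f(a, c, d), c ⊞ d) ⊞ c ⊞ a ⊞ c) ⊞ b
Canonicalize subterm:  f(f(f(a, c, c), a ⊞ d, (c ⊞ (a ⊞ a)) ⊞ a) ⊞ a ⊞ b ⊞ c ⊞ d ⊞ b, f(f(c ⊞ (d ⊞ d), b ⊞ a ⊞ d, b ⊞ d), c ⊞ (c ⊞ f(d, d, c)), f(c ⊞ c ⊞ b ⊞ c, b ⊞ (d ⊞ d), a ⊞ c ⊞ a ⊞ a)), f(d, b, a) ⊞ f(d, d, b) ⊞ c ⊞ f(a ⊞ c ⊞ d ⊞ c, f(a, c, d), c ⊞ d) ⊞ c ⊞ a ⊞ c)  →  f(a ⊞ b ⊞ b ⊞ c ⊞ d ⊞ f(f(a, c, c), a ⊞ d, a ⊞ a ⊞ a ⊞ c), f(f(c ⊞ d ⊞ d, a ⊞ b ⊞ d, b ⊞ d), c ⊞ c ⊞ f(d, d, c), f(b ⊞ c ⊞ c ⊞ c, b ⊞ d ⊞ d, a ⊞ a ⊞ a ⊞ c)), a ⊞ c ⊞ c ⊞ c ⊞ f(a ⊞ c ⊞ c ⊞ d, f(a, c, d), c ⊞ d) ⊞ f(d, b, a) ⊞ f(d, d, b))
Sort:  b ⊞ d ⊞ f(a ⊞ b ⊞ b ⊞ c ⊞ d ⊞ f(f(a, c, c), a ⊞ d, a ⊞ a ⊞ a ⊞ c), f(f(c ⊞ d ⊞ d, a ⊞ b ⊞ d, b ⊞ d), c ⊞ c ⊞ f(d, d, c), f(b ⊞ c ⊞ c ⊞ c, b ⊞ d ⊞ d, a ⊞ a ⊞ a ⊞ c)), a ⊞ c ⊞ c ⊞ c ⊞ f(a ⊞ c ⊞ c ⊞ d, f(a, c, d), c ⊞ d) ⊞ f(d, b, a) ⊞ f(d, d, b))
Put back:  f(f(b ⊞ d ⊞ f(a ⊞ b ⊞ b ⊞ c ⊞ d ⊞ f(f(a, c, c), a ⊞ d, a ⊞ a ⊞ a ⊞ c), f(f(c ⊞ d ⊞ d, a ⊞ b ⊞ d, b ⊞ d), c ⊞ c ⊞ f(d, d, c), f(b ⊞ c ⊞ c ⊞ c, b ⊞ d ⊞ d, a ⊞ a ⊞ a ⊞ c)), a ⊞ c ⊞ c ⊞ c ⊞ f(a ⊞ c ⊞ c ⊞ d, f(a, c, d), c ⊞ d) ⊞ f(d, b, a) ⊞ f(d, d, b)), a, b), d, d)

Answer: f(f(b ⊞ d ⊞ f(a ⊞ b ⊞ b ⊞ c ⊞ d ⊞ f(f(a, c, c), a ⊞ d, a ⊞ a ⊞ a ⊞ c), f(f(c ⊞ d ⊞ d, a ⊞ b ⊞ d, b ⊞ d), c ⊞ c ⊞ f(d, d, c), f(b ⊞ c ⊞ c ⊞ c, b ⊞ d ⊞ d, a ⊞ a ⊞ a ⊞ c)), a ⊞ c ⊞ c ⊞ c ⊞ f(a ⊞ c ⊞ c ⊞ d, f(a, c, d), c ⊞ d) ⊞ f(d, b, a) ⊞ f(d, d, b)), a, b), d, d)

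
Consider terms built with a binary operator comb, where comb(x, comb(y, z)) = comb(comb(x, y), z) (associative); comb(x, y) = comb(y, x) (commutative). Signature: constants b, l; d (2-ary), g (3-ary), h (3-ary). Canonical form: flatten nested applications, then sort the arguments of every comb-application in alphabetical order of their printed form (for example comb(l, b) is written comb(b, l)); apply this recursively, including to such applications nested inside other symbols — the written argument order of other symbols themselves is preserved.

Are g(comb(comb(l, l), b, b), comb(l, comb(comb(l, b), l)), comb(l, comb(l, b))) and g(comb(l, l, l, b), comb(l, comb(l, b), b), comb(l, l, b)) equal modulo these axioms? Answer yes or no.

Left:  g(comb(comb(l, l), b, b), comb(l, comb(comb(l, b), l)), comb(l, comb(l, b)))
  Focus inside:  comb(l, comb(comb(l, b), l))
  Flatten:  comb(l, l, b, l)
  Sort arguments:  comb(b, l, l, l)
  Reassemble:  g(comb(b, b, l, l), comb(b, l, l, l), comb(b, l, l))
Right:  g(comb(l, l, l, b), comb(l, comb(l, b), b), comb(l, l, b))
  Focus inside:  comb(l, comb(l, b), b)
  Un-nest:  comb(l, l, b, b)
  Order the arguments:  comb(b, b, l, l)
  Reassemble:  g(comb(b, l, l, l), comb(b, b, l, l), comb(b, l, l))

Answer: no — g(comb(b, b, l, l), comb(b, l, l, l), comb(b, l, l)) vs g(comb(b, l, l, l), comb(b, b, l, l), comb(b, l, l))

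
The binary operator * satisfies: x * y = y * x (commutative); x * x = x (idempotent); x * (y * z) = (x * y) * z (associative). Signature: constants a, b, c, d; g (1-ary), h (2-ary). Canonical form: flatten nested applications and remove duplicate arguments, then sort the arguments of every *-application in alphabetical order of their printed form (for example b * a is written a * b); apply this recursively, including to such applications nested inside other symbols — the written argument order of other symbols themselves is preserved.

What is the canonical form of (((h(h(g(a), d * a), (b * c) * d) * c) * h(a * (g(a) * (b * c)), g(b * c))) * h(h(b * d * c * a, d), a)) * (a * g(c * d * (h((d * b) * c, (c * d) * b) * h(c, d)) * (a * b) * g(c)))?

Merge nested applications:  h(h(g(a), d * a), (b * c) * d) * c * h(a * (g(a) * (b * c)), g(b * c)) * h(h(b * d * c * a, d), a) * a * g(c * d * (h((d * b) * c, (c * d) * b) * h(c, d)) * (a * b) * g(c))
Simplify inside:  h(h(g(a), d * a), (b * c) * d)  →  h(h(g(a), a * d), b * c * d)
Canonicalize subterm:  h(a * (g(a) * (b * c)), g(b * c))  →  h(a * b * c * g(a), g(b * c))
Inside:  h(h(b * d * c * a, d), a)  →  h(h(a * b * c * d, d), a)
Sort:  a * c * g(a * b * c * d * g(c) * h(b * c * d, b * c * d) * h(c, d)) * h(a * b * c * g(a), g(b * c)) * h(h(a * b * c * d, d), a) * h(h(g(a), a * d), b * c * d)

Answer: a * c * g(a * b * c * d * g(c) * h(b * c * d, b * c * d) * h(c, d)) * h(a * b * c * g(a), g(b * c)) * h(h(a * b * c * d, d), a) * h(h(g(a), a * d), b * c * d)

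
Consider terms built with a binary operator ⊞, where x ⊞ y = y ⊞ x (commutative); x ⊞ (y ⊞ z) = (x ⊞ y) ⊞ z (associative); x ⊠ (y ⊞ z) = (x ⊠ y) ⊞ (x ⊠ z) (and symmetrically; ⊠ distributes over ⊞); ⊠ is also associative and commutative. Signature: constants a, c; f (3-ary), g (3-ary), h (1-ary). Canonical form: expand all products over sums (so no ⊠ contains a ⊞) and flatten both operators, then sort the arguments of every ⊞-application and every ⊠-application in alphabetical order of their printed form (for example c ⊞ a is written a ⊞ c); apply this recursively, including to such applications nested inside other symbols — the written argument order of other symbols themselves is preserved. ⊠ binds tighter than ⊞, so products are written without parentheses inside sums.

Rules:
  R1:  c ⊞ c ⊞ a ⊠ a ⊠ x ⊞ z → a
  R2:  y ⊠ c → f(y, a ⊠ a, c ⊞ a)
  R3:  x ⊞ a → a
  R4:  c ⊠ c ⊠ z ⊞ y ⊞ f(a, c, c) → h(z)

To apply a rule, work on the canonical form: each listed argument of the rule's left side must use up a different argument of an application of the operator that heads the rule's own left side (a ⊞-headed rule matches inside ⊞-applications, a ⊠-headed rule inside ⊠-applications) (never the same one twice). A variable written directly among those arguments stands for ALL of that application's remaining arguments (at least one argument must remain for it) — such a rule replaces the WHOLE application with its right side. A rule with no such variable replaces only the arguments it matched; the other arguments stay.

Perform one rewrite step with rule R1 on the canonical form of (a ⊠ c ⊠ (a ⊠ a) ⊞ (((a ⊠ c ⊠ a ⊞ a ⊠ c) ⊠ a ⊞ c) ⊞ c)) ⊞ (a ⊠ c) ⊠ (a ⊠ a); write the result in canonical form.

Answer: a

Derivation:
Canonical form:  a ⊠ a ⊠ a ⊠ c ⊞ a ⊠ a ⊠ a ⊠ c ⊞ a ⊠ a ⊠ a ⊠ c ⊞ a ⊠ a ⊠ c ⊞ c ⊞ c
Apply R1:  consuming a ⊠ a ⊠ a ⊠ c, c, c;  x := a ⊠ c, z := a ⊠ a ⊠ a ⊠ c ⊞ a ⊠ a ⊠ a ⊠ c ⊞ a ⊠ a ⊠ c
The extension variable absorbs all remaining arguments, so the whole application is rewritten.
Result:  a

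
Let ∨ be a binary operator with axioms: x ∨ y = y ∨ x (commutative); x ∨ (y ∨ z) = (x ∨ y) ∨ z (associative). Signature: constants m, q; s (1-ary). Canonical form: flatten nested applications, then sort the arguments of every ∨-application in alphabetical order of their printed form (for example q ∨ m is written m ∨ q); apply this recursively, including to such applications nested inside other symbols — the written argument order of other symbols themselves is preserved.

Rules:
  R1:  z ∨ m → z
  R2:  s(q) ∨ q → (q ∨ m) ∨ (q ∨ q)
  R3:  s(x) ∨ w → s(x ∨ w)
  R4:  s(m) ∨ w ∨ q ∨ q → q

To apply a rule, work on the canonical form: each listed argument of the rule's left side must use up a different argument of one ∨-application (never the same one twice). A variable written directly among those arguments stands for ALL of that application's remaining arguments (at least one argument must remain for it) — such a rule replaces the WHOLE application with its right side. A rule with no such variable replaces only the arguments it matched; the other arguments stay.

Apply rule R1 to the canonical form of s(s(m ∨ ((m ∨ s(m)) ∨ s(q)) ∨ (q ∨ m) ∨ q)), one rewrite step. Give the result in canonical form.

Answer: s(s(m ∨ m ∨ q ∨ q ∨ s(m) ∨ s(q)))

Derivation:
Canonical form:  s(s(m ∨ m ∨ m ∨ q ∨ q ∨ s(m) ∨ s(q)))
Match R1:  consume m;  z := m ∨ m ∨ q ∨ q ∨ s(m) ∨ s(q)
The variable takes the whole remainder — replace the entire application.
Result:  s(s(m ∨ m ∨ q ∨ q ∨ s(m) ∨ s(q)))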